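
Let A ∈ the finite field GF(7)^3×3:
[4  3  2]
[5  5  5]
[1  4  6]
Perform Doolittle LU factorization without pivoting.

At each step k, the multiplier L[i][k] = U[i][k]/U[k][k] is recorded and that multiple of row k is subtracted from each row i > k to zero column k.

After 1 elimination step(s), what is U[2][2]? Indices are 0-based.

[col 0] pivot 4
  R1 -= 3*R0 → (0, 3, 6)  (L[1][0] := 3)
  R2 -= 2*R0 → (0, 5, 2)  (L[2][0] := 2)

U[2][2] = 2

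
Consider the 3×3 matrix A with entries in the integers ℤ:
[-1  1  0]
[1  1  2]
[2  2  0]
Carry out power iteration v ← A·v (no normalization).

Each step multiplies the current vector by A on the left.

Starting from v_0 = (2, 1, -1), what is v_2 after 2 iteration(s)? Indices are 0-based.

v_0 = (2, 1, -1).
v_1 = A·v_0 = (-1, 1, 6).
v_2 = A·v_1 = (2, 12, 0).

v_2 = (2, 12, 0)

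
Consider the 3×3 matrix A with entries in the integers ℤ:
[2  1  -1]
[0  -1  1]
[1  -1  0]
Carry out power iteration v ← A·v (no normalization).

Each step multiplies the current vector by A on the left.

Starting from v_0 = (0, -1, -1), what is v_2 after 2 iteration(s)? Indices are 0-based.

v_2 = (-1, 1, 0)

v_0 = (0, -1, -1).
v_1 = A·v_0 = (0, 0, 1).
v_2 = A·v_1 = (-1, 1, 0).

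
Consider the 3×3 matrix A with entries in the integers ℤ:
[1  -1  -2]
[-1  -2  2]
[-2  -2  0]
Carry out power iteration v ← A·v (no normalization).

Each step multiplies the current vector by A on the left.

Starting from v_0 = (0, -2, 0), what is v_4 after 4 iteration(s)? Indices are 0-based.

v_0 = (0, -2, 0).
v_1 = A·v_0 = (2, 4, 4).
v_2 = A·v_1 = (-10, -2, -12).
v_3 = A·v_2 = (16, -10, 24).
v_4 = A·v_3 = (-22, 52, -12).

v_4 = (-22, 52, -12)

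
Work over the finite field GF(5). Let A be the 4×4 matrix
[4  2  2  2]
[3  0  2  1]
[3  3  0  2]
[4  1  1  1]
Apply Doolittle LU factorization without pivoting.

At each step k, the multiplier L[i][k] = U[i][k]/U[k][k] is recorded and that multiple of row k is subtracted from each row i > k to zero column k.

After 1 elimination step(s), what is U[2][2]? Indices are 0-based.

Step 1: pivot at (0,0) is 4.
  row1 ← row1 − (2)·row0  ⇒  L[1][0]=2, U row1=(0, 1, 3, 2)
  row2 ← row2 − (2)·row0  ⇒  L[2][0]=2, U row2=(0, 4, 1, 3)
  row3 ← row3 − (1)·row0  ⇒  L[3][0]=1, U row3=(0, 4, 4, 4)

U[2][2] = 1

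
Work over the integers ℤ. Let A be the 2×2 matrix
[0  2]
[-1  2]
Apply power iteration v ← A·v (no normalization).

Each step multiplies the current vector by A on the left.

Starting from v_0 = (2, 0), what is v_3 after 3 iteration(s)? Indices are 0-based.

v_3 = (-8, -4)

v_0 = (2, 0).
v_1 = A·v_0 = (0, -2).
v_2 = A·v_1 = (-4, -4).
v_3 = A·v_2 = (-8, -4).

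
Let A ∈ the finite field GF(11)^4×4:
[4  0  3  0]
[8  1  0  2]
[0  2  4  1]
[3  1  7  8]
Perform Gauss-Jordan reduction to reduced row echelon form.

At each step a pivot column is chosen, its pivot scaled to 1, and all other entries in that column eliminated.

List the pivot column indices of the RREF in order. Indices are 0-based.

pivot columns: 0, 1, 2, 3

[1] R0 /= 4  ⇒  (1, 0, 9, 0)
     R1 -= 8·R0  ⇒  (0, 1, 5, 2)
     R3 -= 3·R0  ⇒  (0, 1, 2, 8)
[2] R1 /= 1  ⇒  (0, 1, 5, 2)
     R2 -= 2·R1  ⇒  (0, 0, 5, 8)
     R3 -= 1·R1  ⇒  (0, 0, 8, 6)
[3] R2 /= 5  ⇒  (0, 0, 1, 6)
     R0 -= 9·R2  ⇒  (1, 0, 0, 1)
     R1 -= 5·R2  ⇒  (0, 1, 0, 5)
     R3 -= 8·R2  ⇒  (0, 0, 0, 2)
[4] R3 /= 2  ⇒  (0, 0, 0, 1)
     R0 -= 1·R3  ⇒  (1, 0, 0, 0)
     R1 -= 5·R3  ⇒  (0, 1, 0, 0)
     R2 -= 6·R3  ⇒  (0, 0, 1, 0)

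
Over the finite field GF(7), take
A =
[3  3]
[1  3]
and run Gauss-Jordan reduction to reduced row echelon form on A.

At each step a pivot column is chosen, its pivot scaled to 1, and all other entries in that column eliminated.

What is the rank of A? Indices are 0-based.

rank = 2

step 1: normalize row 0 (÷3) = (1, 1)
  row 1: subtract 1×row0 = (0, 2)
step 2: normalize row 1 (÷2) = (0, 1)
  row 0: subtract 1×row1 = (1, 0)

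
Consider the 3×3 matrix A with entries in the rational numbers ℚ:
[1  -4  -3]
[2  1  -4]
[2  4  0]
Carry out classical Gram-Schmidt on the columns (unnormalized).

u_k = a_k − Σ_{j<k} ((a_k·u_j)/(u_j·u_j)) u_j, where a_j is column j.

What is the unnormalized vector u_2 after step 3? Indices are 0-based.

u_2 = (20/29, -40/29, 30/29)

Step 1: u_0 = a_0 = (1, 2, 2).
Step 2: u_1 = a_1 − (2/3)·u_0 = (-14/3, -1/3, 8/3).
Step 3: u_2 = a_2 − (-11/9)·u_0 − (46/87)·u_1 = (20/29, -40/29, 30/29).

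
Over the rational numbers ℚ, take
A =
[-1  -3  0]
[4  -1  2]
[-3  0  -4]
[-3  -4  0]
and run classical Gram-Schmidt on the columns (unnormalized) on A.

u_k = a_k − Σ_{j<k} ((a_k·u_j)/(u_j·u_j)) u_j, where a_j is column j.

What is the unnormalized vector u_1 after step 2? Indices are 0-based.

Step 1: u_0 = a_0 = (-1, 4, -3, -3).
Step 2: u_1 = a_1 − (11/35)·u_0 = (-94/35, -79/35, 33/35, -107/35).

u_1 = (-94/35, -79/35, 33/35, -107/35)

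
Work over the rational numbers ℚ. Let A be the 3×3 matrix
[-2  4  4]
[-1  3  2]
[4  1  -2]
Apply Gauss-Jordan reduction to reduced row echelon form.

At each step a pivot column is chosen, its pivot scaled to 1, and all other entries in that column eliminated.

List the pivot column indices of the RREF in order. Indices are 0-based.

step 1: normalize row 0 (÷-2) = (1, -2, -2)
  row 1: subtract -1×row0 = (0, 1, 0)
  row 2: subtract 4×row0 = (0, 9, 6)
step 2: normalize row 1 (÷1) = (0, 1, 0)
  row 0: subtract -2×row1 = (1, 0, -2)
  row 2: subtract 9×row1 = (0, 0, 6)
step 3: normalize row 2 (÷6) = (0, 0, 1)
  row 0: subtract -2×row2 = (1, 0, 0)

pivot columns: 0, 1, 2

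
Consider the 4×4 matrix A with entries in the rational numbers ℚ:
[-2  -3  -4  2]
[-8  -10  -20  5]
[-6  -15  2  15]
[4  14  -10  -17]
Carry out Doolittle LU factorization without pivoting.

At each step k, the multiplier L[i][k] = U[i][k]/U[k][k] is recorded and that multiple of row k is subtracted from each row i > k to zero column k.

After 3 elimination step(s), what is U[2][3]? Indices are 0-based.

U[2][3] = 0

[col 0] pivot -2
  R1 -= 4*R0 → (0, 2, -4, -3)  (L[1][0] := 4)
  R2 -= 3*R0 → (0, -6, 14, 9)  (L[2][0] := 3)
  R3 -= -2*R0 → (0, 8, -18, -13)  (L[3][0] := -2)
[col 1] pivot 2
  R2 -= -3*R1 → (0, 0, 2, 0)  (L[2][1] := -3)
  R3 -= 4*R1 → (0, 0, -2, -1)  (L[3][1] := 4)
[col 2] pivot 2
  R3 -= -1*R2 → (0, 0, 0, -1)  (L[3][2] := -1)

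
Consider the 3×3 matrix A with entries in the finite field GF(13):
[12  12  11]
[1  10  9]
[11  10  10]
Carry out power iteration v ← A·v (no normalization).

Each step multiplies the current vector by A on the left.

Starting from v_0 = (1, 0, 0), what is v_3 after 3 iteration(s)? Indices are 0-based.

v_0 = (1, 0, 0).
v_1 = A·v_0 = (12, 1, 11).
v_2 = A·v_1 = (4, 4, 5).
v_3 = A·v_2 = (8, 11, 4).

v_3 = (8, 11, 4)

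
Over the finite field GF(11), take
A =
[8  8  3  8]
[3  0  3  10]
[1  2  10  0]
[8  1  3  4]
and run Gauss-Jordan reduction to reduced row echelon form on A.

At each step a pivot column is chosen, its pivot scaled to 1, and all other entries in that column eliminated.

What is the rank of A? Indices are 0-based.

pivot(0,0)=8: scale R0 → (1, 1, 10, 1)
  clear (1,0): R1 −= (3)R0 → (0, 8, 6, 7)
  clear (2,0): R2 −= (1)R0 → (0, 1, 0, 10)
  clear (3,0): R3 −= (8)R0 → (0, 4, 0, 7)
pivot(1,1)=8: scale R1 → (0, 1, 9, 5)
  clear (0,1): R0 −= (1)R1 → (1, 0, 1, 7)
  clear (2,1): R2 −= (1)R1 → (0, 0, 2, 5)
  clear (3,1): R3 −= (4)R1 → (0, 0, 8, 9)
pivot(2,2)=2: scale R2 → (0, 0, 1, 8)
  clear (0,2): R0 −= (1)R2 → (1, 0, 0, 10)
  clear (1,2): R1 −= (9)R2 → (0, 1, 0, 10)
  clear (3,2): R3 −= (8)R2 → (0, 0, 0, 0)
col 3: no nonzero at/below row 3; advance.

rank = 3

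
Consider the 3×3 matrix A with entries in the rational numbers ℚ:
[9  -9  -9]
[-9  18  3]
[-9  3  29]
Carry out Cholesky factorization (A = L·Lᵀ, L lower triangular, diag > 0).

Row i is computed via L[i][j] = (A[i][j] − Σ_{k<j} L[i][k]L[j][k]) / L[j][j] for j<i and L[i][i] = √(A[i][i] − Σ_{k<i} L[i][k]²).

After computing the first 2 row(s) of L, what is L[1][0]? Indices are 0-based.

L[1][0] = -3

Step 1: L[0][0] = √(9) = 3.
  L[1][0] = (-9) / L[0][0] = -3.
Step 2: L[1][1] = √(9) = 3.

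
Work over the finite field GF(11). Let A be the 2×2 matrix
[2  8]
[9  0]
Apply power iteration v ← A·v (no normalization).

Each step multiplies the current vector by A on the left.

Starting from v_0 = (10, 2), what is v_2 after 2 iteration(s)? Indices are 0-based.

v_2 = (0, 5)

v_0 = (10, 2).
v_1 = A·v_0 = (3, 2).
v_2 = A·v_1 = (0, 5).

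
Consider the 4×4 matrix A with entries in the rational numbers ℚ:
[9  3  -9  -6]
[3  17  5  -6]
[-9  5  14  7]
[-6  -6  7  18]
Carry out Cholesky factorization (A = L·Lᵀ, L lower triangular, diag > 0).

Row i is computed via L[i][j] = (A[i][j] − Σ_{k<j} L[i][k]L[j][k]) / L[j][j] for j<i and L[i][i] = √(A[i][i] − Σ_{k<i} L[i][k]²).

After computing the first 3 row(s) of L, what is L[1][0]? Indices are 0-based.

Step 1: L[0][0] = √(9) = 3.
  L[1][0] = (3) / L[0][0] = 1.
Step 2: L[1][1] = √(16) = 4.
  L[2][0] = (-9) / L[0][0] = -3.
  L[2][1] = (8) / L[1][1] = 2.
Step 3: L[2][2] = √(1) = 1.

L[1][0] = 1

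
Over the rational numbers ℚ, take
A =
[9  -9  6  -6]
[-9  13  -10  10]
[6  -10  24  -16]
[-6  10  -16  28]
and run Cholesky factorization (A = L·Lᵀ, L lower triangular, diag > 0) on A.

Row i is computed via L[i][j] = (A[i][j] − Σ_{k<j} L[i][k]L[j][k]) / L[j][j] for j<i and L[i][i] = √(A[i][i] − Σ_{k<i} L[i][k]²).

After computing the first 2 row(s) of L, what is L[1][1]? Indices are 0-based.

L[1][1] = 2

Step 1: L[0][0] = √(9) = 3.
  L[1][0] = (-9) / L[0][0] = -3.
Step 2: L[1][1] = √(4) = 2.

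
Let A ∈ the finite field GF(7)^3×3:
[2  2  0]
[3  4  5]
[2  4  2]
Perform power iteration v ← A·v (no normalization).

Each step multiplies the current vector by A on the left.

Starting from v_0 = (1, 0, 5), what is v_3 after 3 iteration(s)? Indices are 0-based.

v_0 = (1, 0, 5).
v_1 = A·v_0 = (2, 0, 5).
v_2 = A·v_1 = (4, 3, 0).
v_3 = A·v_2 = (0, 3, 6).

v_3 = (0, 3, 6)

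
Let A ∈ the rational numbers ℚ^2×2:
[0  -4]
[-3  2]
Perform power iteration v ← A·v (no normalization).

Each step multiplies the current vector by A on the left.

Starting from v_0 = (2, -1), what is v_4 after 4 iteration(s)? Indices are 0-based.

v_4 = (608, -640)

v_0 = (2, -1).
v_1 = A·v_0 = (4, -8).
v_2 = A·v_1 = (32, -28).
v_3 = A·v_2 = (112, -152).
v_4 = A·v_3 = (608, -640).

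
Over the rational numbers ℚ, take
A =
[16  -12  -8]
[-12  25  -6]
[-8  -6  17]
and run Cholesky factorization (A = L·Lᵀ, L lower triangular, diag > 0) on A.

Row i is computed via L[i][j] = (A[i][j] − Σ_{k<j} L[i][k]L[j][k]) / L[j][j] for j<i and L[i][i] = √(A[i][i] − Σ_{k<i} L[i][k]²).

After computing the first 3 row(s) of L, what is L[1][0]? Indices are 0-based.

Step 1: L[0][0] = √(16) = 4.
  L[1][0] = (-12) / L[0][0] = -3.
Step 2: L[1][1] = √(16) = 4.
  L[2][0] = (-8) / L[0][0] = -2.
  L[2][1] = (-12) / L[1][1] = -3.
Step 3: L[2][2] = √(4) = 2.

L[1][0] = -3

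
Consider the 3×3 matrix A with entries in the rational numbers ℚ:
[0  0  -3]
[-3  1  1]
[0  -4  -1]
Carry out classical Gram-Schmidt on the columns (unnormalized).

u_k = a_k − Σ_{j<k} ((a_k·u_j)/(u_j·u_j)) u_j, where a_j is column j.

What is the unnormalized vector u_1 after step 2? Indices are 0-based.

Step 1: u_0 = a_0 = (0, -3, 0).
Step 2: u_1 = a_1 − (-1/3)·u_0 = (0, 0, -4).

u_1 = (0, 0, -4)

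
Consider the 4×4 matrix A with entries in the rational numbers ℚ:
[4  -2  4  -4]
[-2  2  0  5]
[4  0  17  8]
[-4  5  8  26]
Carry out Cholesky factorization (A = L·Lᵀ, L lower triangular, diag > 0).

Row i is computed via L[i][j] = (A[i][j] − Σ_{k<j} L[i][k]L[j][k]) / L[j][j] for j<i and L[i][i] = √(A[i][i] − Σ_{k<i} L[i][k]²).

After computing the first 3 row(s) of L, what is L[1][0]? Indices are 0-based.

Step 1: L[0][0] = √(4) = 2.
  L[1][0] = (-2) / L[0][0] = -1.
Step 2: L[1][1] = √(1) = 1.
  L[2][0] = (4) / L[0][0] = 2.
  L[2][1] = (2) / L[1][1] = 2.
Step 3: L[2][2] = √(9) = 3.

L[1][0] = -1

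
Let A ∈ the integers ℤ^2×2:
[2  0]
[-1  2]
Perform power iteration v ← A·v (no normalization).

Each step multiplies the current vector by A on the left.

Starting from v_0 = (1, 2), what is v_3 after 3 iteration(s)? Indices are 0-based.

v_3 = (8, 4)

v_0 = (1, 2).
v_1 = A·v_0 = (2, 3).
v_2 = A·v_1 = (4, 4).
v_3 = A·v_2 = (8, 4).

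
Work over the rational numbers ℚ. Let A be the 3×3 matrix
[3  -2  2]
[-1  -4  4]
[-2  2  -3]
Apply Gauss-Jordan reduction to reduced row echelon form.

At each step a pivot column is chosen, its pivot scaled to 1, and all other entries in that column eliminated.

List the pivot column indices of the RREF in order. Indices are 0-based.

pivot columns: 0, 1, 2

[1] R0 /= 3  ⇒  (1, -2/3, 2/3)
     R1 -= -1·R0  ⇒  (0, -14/3, 14/3)
     R2 -= -2·R0  ⇒  (0, 2/3, -5/3)
[2] R1 /= -14/3  ⇒  (0, 1, -1)
     R0 -= -2/3·R1  ⇒  (1, 0, 0)
     R2 -= 2/3·R1  ⇒  (0, 0, -1)
[3] R2 /= -1  ⇒  (0, 0, 1)
     R1 -= -1·R2  ⇒  (0, 1, 0)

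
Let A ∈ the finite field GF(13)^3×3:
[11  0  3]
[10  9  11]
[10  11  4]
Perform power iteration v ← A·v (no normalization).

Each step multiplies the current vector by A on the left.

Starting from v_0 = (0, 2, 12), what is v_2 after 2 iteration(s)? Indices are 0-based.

v_2 = (8, 10, 2)

v_0 = (0, 2, 12).
v_1 = A·v_0 = (10, 7, 5).
v_2 = A·v_1 = (8, 10, 2).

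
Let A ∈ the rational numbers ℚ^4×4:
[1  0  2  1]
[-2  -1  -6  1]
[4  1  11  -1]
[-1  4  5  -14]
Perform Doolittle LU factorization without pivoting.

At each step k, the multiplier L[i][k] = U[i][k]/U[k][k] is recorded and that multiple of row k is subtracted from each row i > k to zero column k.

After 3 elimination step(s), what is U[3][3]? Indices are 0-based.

U[3][3] = -3

Step 1: pivot at (0,0) is 1.
  row1 ← row1 − (-2)·row0  ⇒  L[1][0]=-2, U row1=(0, -1, -2, 3)
  row2 ← row2 − (4)·row0  ⇒  L[2][0]=4, U row2=(0, 1, 3, -5)
  row3 ← row3 − (-1)·row0  ⇒  L[3][0]=-1, U row3=(0, 4, 7, -13)
Step 2: pivot at (1,1) is -1.
  row2 ← row2 − (-1)·row1  ⇒  L[2][1]=-1, U row2=(0, 0, 1, -2)
  row3 ← row3 − (-4)·row1  ⇒  L[3][1]=-4, U row3=(0, 0, -1, -1)
Step 3: pivot at (2,2) is 1.
  row3 ← row3 − (-1)·row2  ⇒  L[3][2]=-1, U row3=(0, 0, 0, -3)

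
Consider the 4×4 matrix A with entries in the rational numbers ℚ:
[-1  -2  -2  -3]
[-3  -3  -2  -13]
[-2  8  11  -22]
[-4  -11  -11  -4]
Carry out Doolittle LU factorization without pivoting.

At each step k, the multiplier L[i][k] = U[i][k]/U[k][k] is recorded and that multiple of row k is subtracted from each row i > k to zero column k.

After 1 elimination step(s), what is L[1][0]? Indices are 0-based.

L[1][0] = 3

k=0: U[0][0]=-1
  eliminate (1,0): mult=3, new row 1: (0, 3, 4, -4); set L[1][0]=3
  eliminate (2,0): mult=2, new row 2: (0, 12, 15, -16); set L[2][0]=2
  eliminate (3,0): mult=4, new row 3: (0, -3, -3, 8); set L[3][0]=4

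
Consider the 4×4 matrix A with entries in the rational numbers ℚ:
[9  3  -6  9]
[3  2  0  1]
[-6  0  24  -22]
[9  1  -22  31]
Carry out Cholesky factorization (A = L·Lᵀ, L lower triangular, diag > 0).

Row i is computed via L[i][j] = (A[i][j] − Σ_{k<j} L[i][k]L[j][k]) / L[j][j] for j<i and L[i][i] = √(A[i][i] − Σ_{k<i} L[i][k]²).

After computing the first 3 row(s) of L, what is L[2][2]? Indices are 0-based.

Step 1: L[0][0] = √(9) = 3.
  L[1][0] = (3) / L[0][0] = 1.
Step 2: L[1][1] = √(1) = 1.
  L[2][0] = (-6) / L[0][0] = -2.
  L[2][1] = (2) / L[1][1] = 2.
Step 3: L[2][2] = √(16) = 4.

L[2][2] = 4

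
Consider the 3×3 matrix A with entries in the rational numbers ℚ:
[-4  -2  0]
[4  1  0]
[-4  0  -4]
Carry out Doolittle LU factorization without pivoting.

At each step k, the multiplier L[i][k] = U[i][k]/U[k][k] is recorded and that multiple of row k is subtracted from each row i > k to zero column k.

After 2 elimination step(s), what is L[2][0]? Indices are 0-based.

L[2][0] = 1

[col 0] pivot -4
  R1 -= -1*R0 → (0, -1, 0)  (L[1][0] := -1)
  R2 -= 1*R0 → (0, 2, -4)  (L[2][0] := 1)
[col 1] pivot -1
  R2 -= -2*R1 → (0, 0, -4)  (L[2][1] := -2)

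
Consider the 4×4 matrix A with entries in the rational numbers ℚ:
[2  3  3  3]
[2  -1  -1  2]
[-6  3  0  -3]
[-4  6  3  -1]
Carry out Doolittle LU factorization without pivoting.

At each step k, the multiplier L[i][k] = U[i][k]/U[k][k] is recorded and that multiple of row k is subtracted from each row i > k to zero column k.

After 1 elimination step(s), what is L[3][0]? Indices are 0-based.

[col 0] pivot 2
  R1 -= 1*R0 → (0, -4, -4, -1)  (L[1][0] := 1)
  R2 -= -3*R0 → (0, 12, 9, 6)  (L[2][0] := -3)
  R3 -= -2*R0 → (0, 12, 9, 5)  (L[3][0] := -2)

L[3][0] = -2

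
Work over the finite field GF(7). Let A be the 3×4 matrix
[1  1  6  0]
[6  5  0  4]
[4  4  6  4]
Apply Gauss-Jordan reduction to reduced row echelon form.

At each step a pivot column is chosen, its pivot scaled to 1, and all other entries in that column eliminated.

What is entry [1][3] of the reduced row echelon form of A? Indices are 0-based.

M[1][3] = 4

[1] R0 /= 1  ⇒  (1, 1, 6, 0)
     R1 -= 6·R0  ⇒  (0, 6, 6, 4)
     R2 -= 4·R0  ⇒  (0, 0, 3, 4)
[2] R1 /= 6  ⇒  (0, 1, 1, 3)
     R0 -= 1·R1  ⇒  (1, 0, 5, 4)
[3] R2 /= 3  ⇒  (0, 0, 1, 6)
     R0 -= 5·R2  ⇒  (1, 0, 0, 2)
     R1 -= 1·R2  ⇒  (0, 1, 0, 4)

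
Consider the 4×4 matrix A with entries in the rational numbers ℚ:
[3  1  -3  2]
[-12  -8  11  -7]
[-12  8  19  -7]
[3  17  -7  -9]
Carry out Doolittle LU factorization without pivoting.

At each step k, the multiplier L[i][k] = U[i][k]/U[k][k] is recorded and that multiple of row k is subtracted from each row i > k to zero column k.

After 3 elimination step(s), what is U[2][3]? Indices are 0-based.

U[2][3] = 4

Step 1: pivot at (0,0) is 3.
  row1 ← row1 − (-4)·row0  ⇒  L[1][0]=-4, U row1=(0, -4, -1, 1)
  row2 ← row2 − (-4)·row0  ⇒  L[2][0]=-4, U row2=(0, 12, 7, 1)
  row3 ← row3 − (1)·row0  ⇒  L[3][0]=1, U row3=(0, 16, -4, -11)
Step 2: pivot at (1,1) is -4.
  row2 ← row2 − (-3)·row1  ⇒  L[2][1]=-3, U row2=(0, 0, 4, 4)
  row3 ← row3 − (-4)·row1  ⇒  L[3][1]=-4, U row3=(0, 0, -8, -7)
Step 3: pivot at (2,2) is 4.
  row3 ← row3 − (-2)·row2  ⇒  L[3][2]=-2, U row3=(0, 0, 0, 1)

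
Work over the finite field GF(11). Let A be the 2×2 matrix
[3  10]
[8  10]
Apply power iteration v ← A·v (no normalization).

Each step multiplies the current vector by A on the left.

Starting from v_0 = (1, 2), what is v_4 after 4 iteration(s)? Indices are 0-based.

v_4 = (4, 4)

v_0 = (1, 2).
v_1 = A·v_0 = (1, 6).
v_2 = A·v_1 = (8, 2).
v_3 = A·v_2 = (0, 7).
v_4 = A·v_3 = (4, 4).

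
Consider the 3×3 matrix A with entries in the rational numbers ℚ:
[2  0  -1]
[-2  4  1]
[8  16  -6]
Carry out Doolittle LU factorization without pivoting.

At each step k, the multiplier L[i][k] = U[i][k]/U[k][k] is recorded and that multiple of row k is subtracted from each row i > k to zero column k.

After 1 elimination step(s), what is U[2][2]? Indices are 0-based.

U[2][2] = -2

[col 0] pivot 2
  R1 -= -1*R0 → (0, 4, 0)  (L[1][0] := -1)
  R2 -= 4*R0 → (0, 16, -2)  (L[2][0] := 4)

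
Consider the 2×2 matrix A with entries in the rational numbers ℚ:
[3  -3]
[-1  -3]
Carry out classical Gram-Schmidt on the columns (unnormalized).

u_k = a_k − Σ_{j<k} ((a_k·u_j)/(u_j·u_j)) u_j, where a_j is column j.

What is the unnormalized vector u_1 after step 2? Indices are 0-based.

u_1 = (-6/5, -18/5)

Step 1: u_0 = a_0 = (3, -1).
Step 2: u_1 = a_1 − (-3/5)·u_0 = (-6/5, -18/5).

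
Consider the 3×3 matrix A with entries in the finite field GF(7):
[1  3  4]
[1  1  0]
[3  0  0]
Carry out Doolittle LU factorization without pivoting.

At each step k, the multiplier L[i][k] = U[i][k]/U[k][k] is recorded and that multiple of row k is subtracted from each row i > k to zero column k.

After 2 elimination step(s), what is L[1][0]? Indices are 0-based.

L[1][0] = 1

[col 0] pivot 1
  R1 -= 1*R0 → (0, 5, 3)  (L[1][0] := 1)
  R2 -= 3*R0 → (0, 5, 2)  (L[2][0] := 3)
[col 1] pivot 5
  R2 -= 1*R1 → (0, 0, 6)  (L[2][1] := 1)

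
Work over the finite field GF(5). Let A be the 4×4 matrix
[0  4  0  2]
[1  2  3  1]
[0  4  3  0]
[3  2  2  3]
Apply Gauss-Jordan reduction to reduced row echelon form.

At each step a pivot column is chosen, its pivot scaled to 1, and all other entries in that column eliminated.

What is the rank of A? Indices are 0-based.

step 1: exchange rows 0,1
step 1: normalize row 0 (÷1) = (1, 2, 3, 1)
  row 3: subtract 3×row0 = (0, 1, 3, 0)
step 2: normalize row 1 (÷4) = (0, 1, 0, 3)
  row 0: subtract 2×row1 = (1, 0, 3, 0)
  row 2: subtract 4×row1 = (0, 0, 3, 3)
  row 3: subtract 1×row1 = (0, 0, 3, 2)
step 3: normalize row 2 (÷3) = (0, 0, 1, 1)
  row 0: subtract 3×row2 = (1, 0, 0, 2)
  row 3: subtract 3×row2 = (0, 0, 0, 4)
step 4: normalize row 3 (÷4) = (0, 0, 0, 1)
  row 0: subtract 2×row3 = (1, 0, 0, 0)
  row 1: subtract 3×row3 = (0, 1, 0, 0)
  row 2: subtract 1×row3 = (0, 0, 1, 0)

rank = 4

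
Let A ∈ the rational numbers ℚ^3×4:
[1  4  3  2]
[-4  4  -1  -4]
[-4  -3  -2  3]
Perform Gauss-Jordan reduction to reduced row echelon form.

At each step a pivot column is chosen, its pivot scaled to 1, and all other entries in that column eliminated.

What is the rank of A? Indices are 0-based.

pivot(0,0)=1: scale R0 → (1, 4, 3, 2)
  clear (1,0): R1 −= (-4)R0 → (0, 20, 11, 4)
  clear (2,0): R2 −= (-4)R0 → (0, 13, 10, 11)
pivot(1,1)=20: scale R1 → (0, 1, 11/20, 1/5)
  clear (0,1): R0 −= (4)R1 → (1, 0, 4/5, 6/5)
  clear (2,1): R2 −= (13)R1 → (0, 0, 57/20, 42/5)
pivot(2,2)=57/20: scale R2 → (0, 0, 1, 56/19)
  clear (0,2): R0 −= (4/5)R2 → (1, 0, 0, -22/19)
  clear (1,2): R1 −= (11/20)R2 → (0, 1, 0, -27/19)

rank = 3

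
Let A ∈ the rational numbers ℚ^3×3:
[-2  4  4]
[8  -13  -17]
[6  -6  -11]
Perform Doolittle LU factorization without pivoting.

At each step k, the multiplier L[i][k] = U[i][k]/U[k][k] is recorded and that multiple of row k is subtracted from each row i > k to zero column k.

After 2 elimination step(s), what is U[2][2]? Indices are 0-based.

[col 0] pivot -2
  R1 -= -4*R0 → (0, 3, -1)  (L[1][0] := -4)
  R2 -= -3*R0 → (0, 6, 1)  (L[2][0] := -3)
[col 1] pivot 3
  R2 -= 2*R1 → (0, 0, 3)  (L[2][1] := 2)

U[2][2] = 3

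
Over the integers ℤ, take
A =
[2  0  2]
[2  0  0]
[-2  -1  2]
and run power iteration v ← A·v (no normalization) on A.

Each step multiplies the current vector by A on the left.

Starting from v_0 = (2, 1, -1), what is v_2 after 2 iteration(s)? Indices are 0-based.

v_0 = (2, 1, -1).
v_1 = A·v_0 = (2, 4, -7).
v_2 = A·v_1 = (-10, 4, -22).

v_2 = (-10, 4, -22)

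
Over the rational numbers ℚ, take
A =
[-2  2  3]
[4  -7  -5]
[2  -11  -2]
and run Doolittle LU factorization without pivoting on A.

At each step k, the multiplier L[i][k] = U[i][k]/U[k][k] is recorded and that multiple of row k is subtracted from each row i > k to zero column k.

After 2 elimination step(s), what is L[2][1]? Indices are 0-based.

k=0: U[0][0]=-2
  eliminate (1,0): mult=-2, new row 1: (0, -3, 1); set L[1][0]=-2
  eliminate (2,0): mult=-1, new row 2: (0, -9, 1); set L[2][0]=-1
k=1: U[1][1]=-3
  eliminate (2,1): mult=3, new row 2: (0, 0, -2); set L[2][1]=3

L[2][1] = 3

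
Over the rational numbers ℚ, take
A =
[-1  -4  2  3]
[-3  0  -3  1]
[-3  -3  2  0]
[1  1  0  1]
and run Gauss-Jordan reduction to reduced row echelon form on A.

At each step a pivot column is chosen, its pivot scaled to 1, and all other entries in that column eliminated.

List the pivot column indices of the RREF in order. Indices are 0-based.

step 1: normalize row 0 (÷-1) = (1, 4, -2, -3)
  row 1: subtract -3×row0 = (0, 12, -9, -8)
  row 2: subtract -3×row0 = (0, 9, -4, -9)
  row 3: subtract 1×row0 = (0, -3, 2, 4)
step 2: normalize row 1 (÷12) = (0, 1, -3/4, -2/3)
  row 0: subtract 4×row1 = (1, 0, 1, -1/3)
  row 2: subtract 9×row1 = (0, 0, 11/4, -3)
  row 3: subtract -3×row1 = (0, 0, -1/4, 2)
step 3: normalize row 2 (÷11/4) = (0, 0, 1, -12/11)
  row 0: subtract 1×row2 = (1, 0, 0, 25/33)
  row 1: subtract -3/4×row2 = (0, 1, 0, -49/33)
  row 3: subtract -1/4×row2 = (0, 0, 0, 19/11)
step 4: normalize row 3 (÷19/11) = (0, 0, 0, 1)
  row 0: subtract 25/33×row3 = (1, 0, 0, 0)
  row 1: subtract -49/33×row3 = (0, 1, 0, 0)
  row 2: subtract -12/11×row3 = (0, 0, 1, 0)

pivot columns: 0, 1, 2, 3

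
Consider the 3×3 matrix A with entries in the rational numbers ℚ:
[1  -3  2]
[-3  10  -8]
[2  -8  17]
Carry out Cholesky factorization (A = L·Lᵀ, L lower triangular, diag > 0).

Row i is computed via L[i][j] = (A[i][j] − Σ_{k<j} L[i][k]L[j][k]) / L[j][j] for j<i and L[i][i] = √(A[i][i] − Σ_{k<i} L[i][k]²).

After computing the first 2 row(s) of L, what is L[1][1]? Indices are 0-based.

L[1][1] = 1

Step 1: L[0][0] = √(1) = 1.
  L[1][0] = (-3) / L[0][0] = -3.
Step 2: L[1][1] = √(1) = 1.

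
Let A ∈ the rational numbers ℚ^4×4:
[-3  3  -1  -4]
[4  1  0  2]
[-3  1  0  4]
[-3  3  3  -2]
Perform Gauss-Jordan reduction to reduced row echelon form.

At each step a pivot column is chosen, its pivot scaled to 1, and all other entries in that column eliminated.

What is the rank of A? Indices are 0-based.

step 1: normalize row 0 (÷-3) = (1, -1, 1/3, 4/3)
  row 1: subtract 4×row0 = (0, 5, -4/3, -10/3)
  row 2: subtract -3×row0 = (0, -2, 1, 8)
  row 3: subtract -3×row0 = (0, 0, 4, 2)
step 2: normalize row 1 (÷5) = (0, 1, -4/15, -2/3)
  row 0: subtract -1×row1 = (1, 0, 1/15, 2/3)
  row 2: subtract -2×row1 = (0, 0, 7/15, 20/3)
step 3: normalize row 2 (÷7/15) = (0, 0, 1, 100/7)
  row 0: subtract 1/15×row2 = (1, 0, 0, -2/7)
  row 1: subtract -4/15×row2 = (0, 1, 0, 22/7)
  row 3: subtract 4×row2 = (0, 0, 0, -386/7)
step 4: normalize row 3 (÷-386/7) = (0, 0, 0, 1)
  row 0: subtract -2/7×row3 = (1, 0, 0, 0)
  row 1: subtract 22/7×row3 = (0, 1, 0, 0)
  row 2: subtract 100/7×row3 = (0, 0, 1, 0)

rank = 4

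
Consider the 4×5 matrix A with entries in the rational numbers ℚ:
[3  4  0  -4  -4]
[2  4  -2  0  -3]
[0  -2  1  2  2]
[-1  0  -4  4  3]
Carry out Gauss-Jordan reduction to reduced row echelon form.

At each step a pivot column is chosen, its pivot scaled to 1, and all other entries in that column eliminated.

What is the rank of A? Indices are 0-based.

pivot(0,0)=3: scale R0 → (1, 4/3, 0, -4/3, -4/3)
  clear (1,0): R1 −= (2)R0 → (0, 4/3, -2, 8/3, -1/3)
  clear (3,0): R3 −= (-1)R0 → (0, 4/3, -4, 8/3, 5/3)
pivot(1,1)=4/3: scale R1 → (0, 1, -3/2, 2, -1/4)
  clear (0,1): R0 −= (4/3)R1 → (1, 0, 2, -4, -1)
  clear (2,1): R2 −= (-2)R1 → (0, 0, -2, 6, 3/2)
  clear (3,1): R3 −= (4/3)R1 → (0, 0, -2, 0, 2)
pivot(2,2)=-2: scale R2 → (0, 0, 1, -3, -3/4)
  clear (0,2): R0 −= (2)R2 → (1, 0, 0, 2, 1/2)
  clear (1,2): R1 −= (-3/2)R2 → (0, 1, 0, -5/2, -11/8)
  clear (3,2): R3 −= (-2)R2 → (0, 0, 0, -6, 1/2)
pivot(3,3)=-6: scale R3 → (0, 0, 0, 1, -1/12)
  clear (0,3): R0 −= (2)R3 → (1, 0, 0, 0, 2/3)
  clear (1,3): R1 −= (-5/2)R3 → (0, 1, 0, 0, -19/12)
  clear (2,3): R2 −= (-3)R3 → (0, 0, 1, 0, -1)

rank = 4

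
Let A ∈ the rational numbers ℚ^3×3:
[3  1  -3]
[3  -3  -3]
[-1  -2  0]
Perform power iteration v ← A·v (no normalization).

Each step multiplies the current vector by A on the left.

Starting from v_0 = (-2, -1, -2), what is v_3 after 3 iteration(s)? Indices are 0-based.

v_0 = (-2, -1, -2).
v_1 = A·v_0 = (-1, 3, 4).
v_2 = A·v_1 = (-12, -24, -5).
v_3 = A·v_2 = (-45, 51, 60).

v_3 = (-45, 51, 60)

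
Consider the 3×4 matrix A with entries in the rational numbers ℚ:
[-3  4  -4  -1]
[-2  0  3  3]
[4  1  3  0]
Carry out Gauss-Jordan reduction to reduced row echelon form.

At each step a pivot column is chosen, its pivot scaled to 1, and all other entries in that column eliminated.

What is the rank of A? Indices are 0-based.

rank = 3

step 1: normalize row 0 (÷-3) = (1, -4/3, 4/3, 1/3)
  row 1: subtract -2×row0 = (0, -8/3, 17/3, 11/3)
  row 2: subtract 4×row0 = (0, 19/3, -7/3, -4/3)
step 2: normalize row 1 (÷-8/3) = (0, 1, -17/8, -11/8)
  row 0: subtract -4/3×row1 = (1, 0, -3/2, -3/2)
  row 2: subtract 19/3×row1 = (0, 0, 89/8, 59/8)
step 3: normalize row 2 (÷89/8) = (0, 0, 1, 59/89)
  row 0: subtract -3/2×row2 = (1, 0, 0, -45/89)
  row 1: subtract -17/8×row2 = (0, 1, 0, 3/89)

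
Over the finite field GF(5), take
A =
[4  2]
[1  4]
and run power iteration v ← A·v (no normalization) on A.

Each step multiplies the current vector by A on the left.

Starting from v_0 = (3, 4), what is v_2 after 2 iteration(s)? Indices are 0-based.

v_2 = (3, 1)

v_0 = (3, 4).
v_1 = A·v_0 = (0, 4).
v_2 = A·v_1 = (3, 1).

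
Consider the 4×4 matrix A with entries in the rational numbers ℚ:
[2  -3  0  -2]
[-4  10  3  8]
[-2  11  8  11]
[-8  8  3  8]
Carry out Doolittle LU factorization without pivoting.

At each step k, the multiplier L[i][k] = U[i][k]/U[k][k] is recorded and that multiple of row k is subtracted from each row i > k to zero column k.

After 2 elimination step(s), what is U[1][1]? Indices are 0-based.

k=0: U[0][0]=2
  eliminate (1,0): mult=-2, new row 1: (0, 4, 3, 4); set L[1][0]=-2
  eliminate (2,0): mult=-1, new row 2: (0, 8, 8, 9); set L[2][0]=-1
  eliminate (3,0): mult=-4, new row 3: (0, -4, 3, 0); set L[3][0]=-4
k=1: U[1][1]=4
  eliminate (2,1): mult=2, new row 2: (0, 0, 2, 1); set L[2][1]=2
  eliminate (3,1): mult=-1, new row 3: (0, 0, 6, 4); set L[3][1]=-1

U[1][1] = 4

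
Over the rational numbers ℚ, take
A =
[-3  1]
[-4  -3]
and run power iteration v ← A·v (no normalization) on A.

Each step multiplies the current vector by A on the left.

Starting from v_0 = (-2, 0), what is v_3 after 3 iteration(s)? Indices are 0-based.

v_3 = (-18, 184)

v_0 = (-2, 0).
v_1 = A·v_0 = (6, 8).
v_2 = A·v_1 = (-10, -48).
v_3 = A·v_2 = (-18, 184).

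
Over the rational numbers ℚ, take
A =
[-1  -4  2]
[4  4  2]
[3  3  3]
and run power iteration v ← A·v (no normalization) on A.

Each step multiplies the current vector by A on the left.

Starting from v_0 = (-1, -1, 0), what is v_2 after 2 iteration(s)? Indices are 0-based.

v_2 = (15, -24, -27)

v_0 = (-1, -1, 0).
v_1 = A·v_0 = (5, -8, -6).
v_2 = A·v_1 = (15, -24, -27).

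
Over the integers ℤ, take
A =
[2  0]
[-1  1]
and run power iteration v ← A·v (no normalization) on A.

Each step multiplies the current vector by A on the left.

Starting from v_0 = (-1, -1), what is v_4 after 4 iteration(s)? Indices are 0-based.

v_0 = (-1, -1).
v_1 = A·v_0 = (-2, 0).
v_2 = A·v_1 = (-4, 2).
v_3 = A·v_2 = (-8, 6).
v_4 = A·v_3 = (-16, 14).

v_4 = (-16, 14)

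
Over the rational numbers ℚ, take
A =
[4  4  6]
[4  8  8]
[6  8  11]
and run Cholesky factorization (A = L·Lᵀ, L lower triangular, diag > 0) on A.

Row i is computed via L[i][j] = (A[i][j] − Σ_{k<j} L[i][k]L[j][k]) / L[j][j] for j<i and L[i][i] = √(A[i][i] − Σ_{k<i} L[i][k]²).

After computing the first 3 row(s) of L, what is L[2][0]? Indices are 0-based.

L[2][0] = 3

Step 1: L[0][0] = √(4) = 2.
  L[1][0] = (4) / L[0][0] = 2.
Step 2: L[1][1] = √(4) = 2.
  L[2][0] = (6) / L[0][0] = 3.
  L[2][1] = (2) / L[1][1] = 1.
Step 3: L[2][2] = √(1) = 1.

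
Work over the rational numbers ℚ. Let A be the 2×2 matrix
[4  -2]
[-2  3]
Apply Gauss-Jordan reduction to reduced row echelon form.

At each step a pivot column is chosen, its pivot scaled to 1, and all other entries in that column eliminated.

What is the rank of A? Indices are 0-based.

rank = 2

step 1: normalize row 0 (÷4) = (1, -1/2)
  row 1: subtract -2×row0 = (0, 2)
step 2: normalize row 1 (÷2) = (0, 1)
  row 0: subtract -1/2×row1 = (1, 0)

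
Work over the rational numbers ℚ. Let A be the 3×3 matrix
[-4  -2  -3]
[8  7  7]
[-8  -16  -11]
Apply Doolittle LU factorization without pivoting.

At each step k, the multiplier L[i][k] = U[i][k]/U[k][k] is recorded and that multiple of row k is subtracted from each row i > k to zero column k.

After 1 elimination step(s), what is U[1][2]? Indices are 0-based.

k=0: U[0][0]=-4
  eliminate (1,0): mult=-2, new row 1: (0, 3, 1); set L[1][0]=-2
  eliminate (2,0): mult=2, new row 2: (0, -12, -5); set L[2][0]=2

U[1][2] = 1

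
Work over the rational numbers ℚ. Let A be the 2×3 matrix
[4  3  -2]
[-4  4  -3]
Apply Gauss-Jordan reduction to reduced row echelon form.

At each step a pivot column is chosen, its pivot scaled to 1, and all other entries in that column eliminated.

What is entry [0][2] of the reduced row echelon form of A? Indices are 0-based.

pivot(0,0)=4: scale R0 → (1, 3/4, -1/2)
  clear (1,0): R1 −= (-4)R0 → (0, 7, -5)
pivot(1,1)=7: scale R1 → (0, 1, -5/7)
  clear (0,1): R0 −= (3/4)R1 → (1, 0, 1/28)

M[0][2] = 1/28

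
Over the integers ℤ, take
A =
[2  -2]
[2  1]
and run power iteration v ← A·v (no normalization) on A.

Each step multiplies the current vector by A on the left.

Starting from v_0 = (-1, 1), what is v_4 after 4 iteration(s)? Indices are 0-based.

v_0 = (-1, 1).
v_1 = A·v_0 = (-4, -1).
v_2 = A·v_1 = (-6, -9).
v_3 = A·v_2 = (6, -21).
v_4 = A·v_3 = (54, -9).

v_4 = (54, -9)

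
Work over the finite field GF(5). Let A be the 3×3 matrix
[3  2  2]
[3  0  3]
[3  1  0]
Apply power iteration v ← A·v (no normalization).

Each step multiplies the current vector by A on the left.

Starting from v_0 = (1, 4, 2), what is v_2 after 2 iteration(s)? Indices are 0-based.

v_2 = (2, 1, 4)

v_0 = (1, 4, 2).
v_1 = A·v_0 = (0, 4, 2).
v_2 = A·v_1 = (2, 1, 4).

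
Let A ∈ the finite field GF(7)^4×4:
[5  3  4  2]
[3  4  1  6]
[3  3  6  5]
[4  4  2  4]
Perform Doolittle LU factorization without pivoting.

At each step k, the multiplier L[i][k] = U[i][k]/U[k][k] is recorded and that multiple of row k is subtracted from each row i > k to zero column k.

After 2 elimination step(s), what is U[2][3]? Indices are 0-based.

Step 1: pivot at (0,0) is 5.
  row1 ← row1 − (2)·row0  ⇒  L[1][0]=2, U row1=(0, 5, 0, 2)
  row2 ← row2 − (2)·row0  ⇒  L[2][0]=2, U row2=(0, 4, 5, 1)
  row3 ← row3 − (5)·row0  ⇒  L[3][0]=5, U row3=(0, 3, 3, 1)
Step 2: pivot at (1,1) is 5.
  row2 ← row2 − (5)·row1  ⇒  L[2][1]=5, U row2=(0, 0, 5, 5)
  row3 ← row3 − (2)·row1  ⇒  L[3][1]=2, U row3=(0, 0, 3, 4)

U[2][3] = 5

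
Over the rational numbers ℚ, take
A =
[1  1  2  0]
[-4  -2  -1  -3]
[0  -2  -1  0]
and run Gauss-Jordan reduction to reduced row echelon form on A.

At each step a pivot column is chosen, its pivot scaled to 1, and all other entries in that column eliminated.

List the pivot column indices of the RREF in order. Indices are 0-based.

step 1: normalize row 0 (÷1) = (1, 1, 2, 0)
  row 1: subtract -4×row0 = (0, 2, 7, -3)
step 2: normalize row 1 (÷2) = (0, 1, 7/2, -3/2)
  row 0: subtract 1×row1 = (1, 0, -3/2, 3/2)
  row 2: subtract -2×row1 = (0, 0, 6, -3)
step 3: normalize row 2 (÷6) = (0, 0, 1, -1/2)
  row 0: subtract -3/2×row2 = (1, 0, 0, 3/4)
  row 1: subtract 7/2×row2 = (0, 1, 0, 1/4)

pivot columns: 0, 1, 2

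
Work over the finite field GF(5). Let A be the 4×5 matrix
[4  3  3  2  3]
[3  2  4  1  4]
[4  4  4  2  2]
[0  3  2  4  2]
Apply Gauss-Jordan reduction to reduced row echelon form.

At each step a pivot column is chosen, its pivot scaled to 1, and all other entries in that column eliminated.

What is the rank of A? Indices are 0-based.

rank = 4

[1] R0 /= 4  ⇒  (1, 2, 2, 3, 2)
     R1 -= 3·R0  ⇒  (0, 1, 3, 2, 3)
     R2 -= 4·R0  ⇒  (0, 1, 1, 0, 4)
[2] R1 /= 1  ⇒  (0, 1, 3, 2, 3)
     R0 -= 2·R1  ⇒  (1, 0, 1, 4, 1)
     R2 -= 1·R1  ⇒  (0, 0, 3, 3, 1)
     R3 -= 3·R1  ⇒  (0, 0, 3, 3, 3)
[3] R2 /= 3  ⇒  (0, 0, 1, 1, 2)
     R0 -= 1·R2  ⇒  (1, 0, 0, 3, 4)
     R1 -= 3·R2  ⇒  (0, 1, 0, 4, 2)
     R3 -= 3·R2  ⇒  (0, 0, 0, 0, 2)
column 3 empty below row 3
[4] R3 /= 2  ⇒  (0, 0, 0, 0, 1)
     R0 -= 4·R3  ⇒  (1, 0, 0, 3, 0)
     R1 -= 2·R3  ⇒  (0, 1, 0, 4, 0)
     R2 -= 2·R3  ⇒  (0, 0, 1, 1, 0)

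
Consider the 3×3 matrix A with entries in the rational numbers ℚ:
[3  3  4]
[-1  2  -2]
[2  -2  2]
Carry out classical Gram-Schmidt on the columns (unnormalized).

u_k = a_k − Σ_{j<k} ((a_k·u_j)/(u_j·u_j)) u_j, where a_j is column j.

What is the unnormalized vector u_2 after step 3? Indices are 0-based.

u_2 = (28/229, -168/229, -126/229)

Step 1: u_0 = a_0 = (3, -1, 2).
Step 2: u_1 = a_1 − (3/14)·u_0 = (33/14, 31/14, -17/7).
Step 3: u_2 = a_2 − (9/7)·u_0 − (2/229)·u_1 = (28/229, -168/229, -126/229).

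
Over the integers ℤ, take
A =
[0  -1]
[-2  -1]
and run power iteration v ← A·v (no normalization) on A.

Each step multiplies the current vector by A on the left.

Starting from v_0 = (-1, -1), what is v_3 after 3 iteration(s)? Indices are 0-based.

v_0 = (-1, -1).
v_1 = A·v_0 = (1, 3).
v_2 = A·v_1 = (-3, -5).
v_3 = A·v_2 = (5, 11).

v_3 = (5, 11)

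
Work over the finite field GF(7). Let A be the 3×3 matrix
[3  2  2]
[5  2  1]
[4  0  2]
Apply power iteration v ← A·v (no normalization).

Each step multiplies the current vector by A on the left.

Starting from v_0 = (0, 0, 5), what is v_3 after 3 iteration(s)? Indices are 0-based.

v_0 = (0, 0, 5).
v_1 = A·v_0 = (3, 5, 3).
v_2 = A·v_1 = (4, 0, 4).
v_3 = A·v_2 = (6, 3, 3).

v_3 = (6, 3, 3)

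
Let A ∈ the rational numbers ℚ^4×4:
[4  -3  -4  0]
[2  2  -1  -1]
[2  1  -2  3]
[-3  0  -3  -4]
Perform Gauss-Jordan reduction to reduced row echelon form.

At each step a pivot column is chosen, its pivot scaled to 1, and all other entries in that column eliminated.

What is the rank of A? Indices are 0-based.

[1] R0 /= 4  ⇒  (1, -3/4, -1, 0)
     R1 -= 2·R0  ⇒  (0, 7/2, 1, -1)
     R2 -= 2·R0  ⇒  (0, 5/2, 0, 3)
     R3 -= -3·R0  ⇒  (0, -9/4, -6, -4)
[2] R1 /= 7/2  ⇒  (0, 1, 2/7, -2/7)
     R0 -= -3/4·R1  ⇒  (1, 0, -11/14, -3/14)
     R2 -= 5/2·R1  ⇒  (0, 0, -5/7, 26/7)
     R3 -= -9/4·R1  ⇒  (0, 0, -75/14, -65/14)
[3] R2 /= -5/7  ⇒  (0, 0, 1, -26/5)
     R0 -= -11/14·R2  ⇒  (1, 0, 0, -43/10)
     R1 -= 2/7·R2  ⇒  (0, 1, 0, 6/5)
     R3 -= -75/14·R2  ⇒  (0, 0, 0, -65/2)
[4] R3 /= -65/2  ⇒  (0, 0, 0, 1)
     R0 -= -43/10·R3  ⇒  (1, 0, 0, 0)
     R1 -= 6/5·R3  ⇒  (0, 1, 0, 0)
     R2 -= -26/5·R3  ⇒  (0, 0, 1, 0)

rank = 4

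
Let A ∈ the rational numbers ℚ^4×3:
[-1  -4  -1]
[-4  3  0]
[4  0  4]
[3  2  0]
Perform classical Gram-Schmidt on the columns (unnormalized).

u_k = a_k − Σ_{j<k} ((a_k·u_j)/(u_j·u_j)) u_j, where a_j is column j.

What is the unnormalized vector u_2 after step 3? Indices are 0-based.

u_2 = (95/1214, 699/607, 1426/607, -1907/1214)

Step 1: u_0 = a_0 = (-1, -4, 4, 3).
Step 2: u_1 = a_1 − (-1/21)·u_0 = (-85/21, 59/21, 4/21, 15/7).
Step 3: u_2 = a_2 − (17/42)·u_0 − (101/607)·u_1 = (95/1214, 699/607, 1426/607, -1907/1214).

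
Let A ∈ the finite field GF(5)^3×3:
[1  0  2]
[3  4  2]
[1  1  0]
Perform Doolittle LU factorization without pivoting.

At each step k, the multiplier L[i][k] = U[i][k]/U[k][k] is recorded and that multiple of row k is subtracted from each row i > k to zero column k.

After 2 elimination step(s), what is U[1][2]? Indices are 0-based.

k=0: U[0][0]=1
  eliminate (1,0): mult=3, new row 1: (0, 4, 1); set L[1][0]=3
  eliminate (2,0): mult=1, new row 2: (0, 1, 3); set L[2][0]=1
k=1: U[1][1]=4
  eliminate (2,1): mult=4, new row 2: (0, 0, 4); set L[2][1]=4

U[1][2] = 1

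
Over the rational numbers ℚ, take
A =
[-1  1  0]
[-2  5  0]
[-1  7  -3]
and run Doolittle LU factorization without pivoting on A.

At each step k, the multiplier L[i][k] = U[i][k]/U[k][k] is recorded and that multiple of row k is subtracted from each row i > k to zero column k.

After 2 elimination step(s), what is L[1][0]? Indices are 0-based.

Step 1: pivot at (0,0) is -1.
  row1 ← row1 − (2)·row0  ⇒  L[1][0]=2, U row1=(0, 3, 0)
  row2 ← row2 − (1)·row0  ⇒  L[2][0]=1, U row2=(0, 6, -3)
Step 2: pivot at (1,1) is 3.
  row2 ← row2 − (2)·row1  ⇒  L[2][1]=2, U row2=(0, 0, -3)

L[1][0] = 2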